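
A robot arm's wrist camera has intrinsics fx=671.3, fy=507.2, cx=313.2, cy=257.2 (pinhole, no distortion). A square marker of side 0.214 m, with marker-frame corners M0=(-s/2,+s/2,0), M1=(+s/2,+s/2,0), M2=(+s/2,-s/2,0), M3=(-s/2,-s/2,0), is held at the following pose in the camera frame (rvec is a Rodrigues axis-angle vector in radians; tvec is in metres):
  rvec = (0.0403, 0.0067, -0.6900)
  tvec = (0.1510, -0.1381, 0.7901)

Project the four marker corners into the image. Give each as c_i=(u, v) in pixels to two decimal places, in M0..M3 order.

c0=(428.39, 265.11) c1=(568.94, 177.94) c2=(454.79, 70.55) c3=(313.52, 159.12)

Intrinsics K: fx=671.3, fy=507.2, cx=313.2, cy=257.2
Marker side s = 0.214 m; corners in marker frame (Z=0):
  M0 = (-0.1070, +0.1070, 0)
  M1 = (+0.1070, +0.1070, 0)
  M2 = (+0.1070, -0.1070, 0)
  M3 = (-0.1070, -0.1070, 0)
rvec = (0.0403, 0.0067, -0.6900), |rvec| = θ = 0.69121 rad = 39.603°
Rodrigues: sinθ=0.63747, 1−cosθ=0.22952; R = I + sinθ·[k]× + (1−cosθ)·[k]×²:
    [+0.77126 +0.63648 -0.00718]
    [-0.63622 +0.77050 -0.03939]
    [-0.01954 +0.03495 +0.99920]
t = (0.1510, -0.1381, 0.7901) m
M0: Pc = R·M0+t = (+0.13658, +0.01242, +0.79593); u = 671.3·(+0.13658)/0.79593 + 313.2 = 428.3932, v = 507.2·(+0.01242)/0.79593 + 257.2 = 265.1141
M1: Pc = R·M1+t = (+0.30163, -0.12373, +0.79175); u = 671.3·(+0.30163)/0.79175 + 313.2 = 568.9416, v = 507.2·(-0.12373)/0.79175 + 257.2 = 177.9359
M2: Pc = R·M2+t = (+0.16542, -0.28862, +0.78427); u = 671.3·(+0.16542)/0.78427 + 313.2 = 454.7926, v = 507.2·(-0.28862)/0.78427 + 257.2 = 70.5453
M3: Pc = R·M3+t = (+0.00037, -0.15247, +0.78845); u = 671.3·(+0.00037)/0.78845 + 313.2 = 313.5165, v = 507.2·(-0.15247)/0.78845 + 257.2 = 159.1199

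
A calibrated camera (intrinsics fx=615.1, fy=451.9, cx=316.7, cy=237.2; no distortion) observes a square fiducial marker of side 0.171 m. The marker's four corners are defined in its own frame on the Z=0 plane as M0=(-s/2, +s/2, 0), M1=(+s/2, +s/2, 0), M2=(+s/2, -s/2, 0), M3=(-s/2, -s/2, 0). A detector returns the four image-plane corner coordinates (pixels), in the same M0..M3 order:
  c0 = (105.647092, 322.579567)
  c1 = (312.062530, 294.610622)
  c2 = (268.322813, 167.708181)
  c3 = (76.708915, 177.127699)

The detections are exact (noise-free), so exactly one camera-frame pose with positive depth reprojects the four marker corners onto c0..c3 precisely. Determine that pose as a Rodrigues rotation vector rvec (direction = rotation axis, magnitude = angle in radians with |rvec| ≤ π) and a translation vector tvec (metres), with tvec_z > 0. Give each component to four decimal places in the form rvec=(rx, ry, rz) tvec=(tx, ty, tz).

Intrinsics K: fx=615.1, fy=451.9, cx=316.7, cy=237.2
Marker side s = 0.171 m; corners in marker frame (Z=0):
  M0 = (-0.0855, +0.0855, 0)
  M1 = (+0.0855, +0.0855, 0)
  M2 = (+0.0855, -0.0855, 0)
  M3 = (-0.0855, -0.0855, 0)
Detected image corners:
  c0 = (105.647092, 322.579567) px
  c1 = (312.062530, 294.610622) px
  c2 = (268.322813, 167.708181) px
  c3 = (76.708915, 177.127699) px
Planar DLT: solve 8×8 A·h = b for H (H[2,2]=1):
  H  [+1298.80839 +107.20339 +195.92169]
  H  [+66.19192 +656.85042 +236.63588]
  H  [+0.71885 -0.56620 +1.00000]
B = K⁻¹H; ‖b₁‖=1.898048, ‖b₂‖=1.898048; λ = 2/(‖b₁‖+‖b₂‖) = 0.526857, sign → tz>0 ⇒ λ=+0.526857
r₁ = λ·B[:,0] = (+0.91748,-0.12162,+0.37873); r₂ = λ·B[:,1] = (+0.24541,+0.92238,-0.29830)
r₃ = r₁×r₂ = (-0.31306,+0.36663,+0.87611); SVD([r₁ r₂ r₃]) → R = UVᵀ:
  R  [+0.91748 +0.24541 -0.31306]
  R  [-0.12162 +0.92238 +0.36663]
  R  [+0.37873 -0.29830 +0.87611]
t = (-0.10345, -0.00066, +0.52686) m
tr R = 2.715974; θ = arccos((tr R − 1)/2) = 0.539458 rad = 30.909°
axis k = ((R−Rᵀ)₃₂, (R−Rᵀ)₁₃, (R−Rᵀ)₂₁) / (2 sinθ) = (-0.647241, -0.673378, -0.357269)
rvec = θ·k = (-0.349159, -0.363259, -0.192732)

rvec=(-0.3492, -0.3633, -0.1927) tvec=(-0.1035, -0.0007, 0.5269)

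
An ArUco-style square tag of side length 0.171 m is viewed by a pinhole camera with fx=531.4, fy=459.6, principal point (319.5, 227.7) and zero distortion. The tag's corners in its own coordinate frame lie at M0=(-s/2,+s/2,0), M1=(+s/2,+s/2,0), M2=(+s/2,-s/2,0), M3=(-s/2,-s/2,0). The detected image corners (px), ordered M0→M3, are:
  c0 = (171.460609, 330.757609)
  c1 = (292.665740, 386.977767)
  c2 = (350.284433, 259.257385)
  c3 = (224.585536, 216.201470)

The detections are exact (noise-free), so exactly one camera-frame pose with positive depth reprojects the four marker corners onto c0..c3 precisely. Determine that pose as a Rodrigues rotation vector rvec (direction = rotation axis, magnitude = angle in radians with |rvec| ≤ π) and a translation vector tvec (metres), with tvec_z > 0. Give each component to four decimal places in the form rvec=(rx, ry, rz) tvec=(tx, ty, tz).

rvec=(-0.1076, 0.3695, 0.3633) tvec=(-0.0720, 0.0914, 0.6087)

Intrinsics K: fx=531.4, fy=459.6, cx=319.5, cy=227.7
Marker side s = 0.171 m; corners in marker frame (Z=0):
  M0 = (-0.0855, +0.0855, 0)
  M1 = (+0.0855, +0.0855, 0)
  M2 = (+0.0855, -0.0855, 0)
  M3 = (-0.0855, -0.0855, 0)
Detected image corners:
  c0 = (171.460609, 330.757609) px
  c1 = (292.665740, 386.977767) px
  c2 = (350.284433, 259.257385) px
  c3 = (224.585536, 216.201470) px
Planar DLT: solve 8×8 A·h = b for H (H[2,2]=1):
  H  [+563.42744 -338.96179 +256.67132]
  H  [+107.96229 +688.21548 +296.68729]
  H  [-0.61052 -0.06097 +1.00000]
B = K⁻¹H; ‖b₁‖=1.642807, ‖b₂‖=1.642807; λ = 2/(‖b₁‖+‖b₂‖) = 0.608714, sign → tz>0 ⇒ λ=+0.608714
r₁ = λ·B[:,0] = (+0.86884,+0.32711,-0.37163); r₂ = λ·B[:,1] = (-0.36597,+0.92989,-0.03711)
r₃ = r₁×r₂ = (+0.33344,+0.16825,+0.92764); SVD([r₁ r₂ r₃]) → R = UVᵀ:
  R  [+0.86884 -0.36597 +0.33344]
  R  [+0.32711 +0.92989 +0.16825]
  R  [-0.37163 -0.03711 +0.92764]
t = (-0.07197, +0.09137, +0.60871) m
tr R = 2.726369; θ = arccos((tr R − 1)/2) = 0.529253 rad = 30.324°
axis k = ((R−Rᵀ)₃₂, (R−Rᵀ)₁₃, (R−Rᵀ)₂₁) / (2 sinθ) = (-0.203371, +0.698245, +0.686363)
rvec = θ·k = (-0.107635, +0.369548, +0.363260)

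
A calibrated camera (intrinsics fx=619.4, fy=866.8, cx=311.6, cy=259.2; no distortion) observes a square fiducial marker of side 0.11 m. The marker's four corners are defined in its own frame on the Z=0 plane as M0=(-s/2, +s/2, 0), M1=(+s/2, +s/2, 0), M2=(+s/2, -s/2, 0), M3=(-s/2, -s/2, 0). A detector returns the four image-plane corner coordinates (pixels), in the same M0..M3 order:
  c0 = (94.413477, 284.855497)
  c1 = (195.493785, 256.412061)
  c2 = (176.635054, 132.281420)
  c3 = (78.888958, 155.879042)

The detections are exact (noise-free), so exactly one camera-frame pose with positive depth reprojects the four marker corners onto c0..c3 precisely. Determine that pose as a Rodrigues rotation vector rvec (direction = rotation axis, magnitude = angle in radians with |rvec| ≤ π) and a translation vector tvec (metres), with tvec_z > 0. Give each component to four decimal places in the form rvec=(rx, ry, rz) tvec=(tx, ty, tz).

rvec=(-0.2709, -0.1653, -0.2289) tvec=(-0.1962, -0.0428, 0.6958)

Intrinsics K: fx=619.4, fy=866.8, cx=311.6, cy=259.2
Marker side s = 0.11 m; corners in marker frame (Z=0):
  M0 = (-0.0550, +0.0550, 0)
  M1 = (+0.0550, +0.0550, 0)
  M2 = (+0.0550, -0.0550, 0)
  M3 = (-0.0550, -0.0550, 0)
Detected image corners:
  c0 = (94.413477, 284.855497) px
  c1 = (195.493785, 256.412061) px
  c2 = (176.635054, 132.281420) px
  c3 = (78.888958, 155.879042) px
Planar DLT: solve 8×8 A·h = b for H (H[2,2]=1):
  H  [+941.04368 +108.44288 +136.94461]
  H  [-178.97410 +1077.04706 +205.93280]
  H  [+0.27561 -0.35256 +1.00000]
B = K⁻¹H; ‖b₁‖=1.437208, ‖b₂‖=1.437208; λ = 2/(‖b₁‖+‖b₂‖) = 0.695793, sign → tz>0 ⇒ λ=+0.695793
r₁ = λ·B[:,0] = (+0.96064,-0.20101,+0.19177); r₂ = λ·B[:,1] = (+0.24522,+0.93792,-0.24531)
r₃ = r₁×r₂ = (-0.13055,+0.28268,+0.95029); SVD([r₁ r₂ r₃]) → R = UVᵀ:
  R  [+0.96064 +0.24522 -0.13055]
  R  [-0.20101 +0.93792 +0.28268]
  R  [+0.19177 -0.24531 +0.95029]
t = (-0.19620, -0.04276, +0.69579) m
tr R = 2.848842; θ = arccos((tr R − 1)/2) = 0.391282 rad = 22.419°
axis k = ((R−Rᵀ)₃₂, (R−Rᵀ)₁₃, (R−Rᵀ)₂₁) / (2 sinθ) = (-0.692218, -0.422573, -0.585035)
rvec = θ·k = (-0.270852, -0.165345, -0.228913)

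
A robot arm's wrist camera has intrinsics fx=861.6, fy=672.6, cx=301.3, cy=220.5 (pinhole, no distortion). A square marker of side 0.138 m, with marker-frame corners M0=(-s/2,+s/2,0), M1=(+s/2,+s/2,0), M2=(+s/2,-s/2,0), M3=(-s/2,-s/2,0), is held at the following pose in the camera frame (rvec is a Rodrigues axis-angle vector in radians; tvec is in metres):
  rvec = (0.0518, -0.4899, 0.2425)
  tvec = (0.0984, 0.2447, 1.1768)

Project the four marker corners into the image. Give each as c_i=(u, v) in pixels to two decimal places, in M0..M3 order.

Intrinsics K: fx=861.6, fy=672.6, cx=301.3, cy=220.5
Marker side s = 0.138 m; corners in marker frame (Z=0):
  M0 = (-0.0690, +0.0690, 0)
  M1 = (+0.0690, +0.0690, 0)
  M2 = (+0.0690, -0.0690, 0)
  M3 = (-0.0690, -0.0690, 0)
rvec = (0.0518, -0.4899, 0.2425), |rvec| = θ = 0.54908 rad = 31.460°
Rodrigues: sinθ=0.52190, 1−cosθ=0.14700; R = I + sinθ·[k]× + (1−cosθ)·[k]×²:
    [+0.85431 -0.24287 -0.45953]
    [+0.21812 +0.97002 -0.10716]
    [+0.47178 -0.00869 +0.88168]
t = (0.0984, 0.2447, 1.1768) m
M0: Pc = R·M0+t = (+0.02269, +0.29658, +1.14365); u = 861.6·(+0.02269)/1.14365 + 301.3 = 318.3975, v = 672.6·(+0.29658)/1.14365 + 220.5 = 394.9245
M1: Pc = R·M1+t = (+0.14059, +0.32668, +1.20875); u = 861.6·(+0.14059)/1.20875 + 301.3 = 401.5123, v = 672.6·(+0.32668)/1.20875 + 220.5 = 402.2793
M2: Pc = R·M2+t = (+0.17411, +0.19282, +1.20995); u = 861.6·(+0.17411)/1.20995 + 301.3 = 425.2796, v = 672.6·(+0.19282)/1.20995 + 220.5 = 327.6862
M3: Pc = R·M3+t = (+0.05621, +0.16272, +1.14485); u = 861.6·(+0.05621)/1.14485 + 301.3 = 343.6034, v = 672.6·(+0.16272)/1.14485 + 220.5 = 316.0972

c0=(318.40, 394.92) c1=(401.51, 402.28) c2=(425.28, 327.69) c3=(343.60, 316.10)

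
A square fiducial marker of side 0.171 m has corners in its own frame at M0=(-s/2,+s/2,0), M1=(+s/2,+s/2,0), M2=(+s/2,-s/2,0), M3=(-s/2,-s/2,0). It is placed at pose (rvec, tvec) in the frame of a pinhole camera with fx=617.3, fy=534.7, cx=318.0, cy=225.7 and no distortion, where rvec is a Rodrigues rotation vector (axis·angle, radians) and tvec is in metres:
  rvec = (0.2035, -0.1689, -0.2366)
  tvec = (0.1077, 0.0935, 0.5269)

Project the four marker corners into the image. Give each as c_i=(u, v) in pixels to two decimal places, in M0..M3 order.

Intrinsics K: fx=617.3, fy=534.7, cx=318.0, cy=225.7
Marker side s = 0.171 m; corners in marker frame (Z=0):
  M0 = (-0.0855, +0.0855, 0)
  M1 = (+0.0855, +0.0855, 0)
  M2 = (+0.0855, -0.0855, 0)
  M3 = (-0.0855, -0.0855, 0)
rvec = (0.2035, -0.1689, -0.2366), |rvec| = θ = 0.35485 rad = 20.331°
Rodrigues: sinθ=0.34745, 1−cosθ=0.06230; R = I + sinθ·[k]× + (1−cosθ)·[k]×²:
    [+0.95819 +0.21466 -0.18920]
    [-0.24867 +0.95181 -0.17948]
    [+0.14156 +0.21903 +0.96540]
t = (0.1077, 0.0935, 0.5269) m
M0: Pc = R·M0+t = (+0.04413, +0.19614, +0.53352); u = 617.3·(+0.04413)/0.53352 + 318.0 = 369.0575, v = 534.7·(+0.19614)/0.53352 + 225.7 = 422.2738
M1: Pc = R·M1+t = (+0.20798, +0.15362, +0.55773); u = 617.3·(+0.20798)/0.55773 + 318.0 = 548.1923, v = 534.7·(+0.15362)/0.55773 + 225.7 = 372.9753
M2: Pc = R·M2+t = (+0.17127, -0.00914, +0.52028); u = 617.3·(+0.17127)/0.52028 + 318.0 = 521.2114, v = 534.7·(-0.00914)/0.52028 + 225.7 = 216.3051
M3: Pc = R·M3+t = (+0.00742, +0.03338, +0.49607); u = 617.3·(+0.00742)/0.49607 + 318.0 = 327.2352, v = 534.7·(+0.03338)/0.49607 + 225.7 = 261.6809

c0=(369.06, 422.27) c1=(548.19, 372.98) c2=(521.21, 216.31) c3=(327.24, 261.68)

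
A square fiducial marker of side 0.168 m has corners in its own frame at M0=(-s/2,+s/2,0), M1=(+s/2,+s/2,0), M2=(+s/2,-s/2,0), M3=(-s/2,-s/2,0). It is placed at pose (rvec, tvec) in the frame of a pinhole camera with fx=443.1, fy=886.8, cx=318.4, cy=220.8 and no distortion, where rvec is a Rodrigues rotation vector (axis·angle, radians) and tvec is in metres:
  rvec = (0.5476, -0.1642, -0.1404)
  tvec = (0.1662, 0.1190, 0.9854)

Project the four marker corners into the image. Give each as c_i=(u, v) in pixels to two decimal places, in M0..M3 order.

Intrinsics K: fx=443.1, fy=886.8, cx=318.4, cy=220.8
Marker side s = 0.168 m; corners in marker frame (Z=0):
  M0 = (-0.0840, +0.0840, 0)
  M1 = (+0.0840, +0.0840, 0)
  M2 = (+0.0840, -0.0840, 0)
  M3 = (-0.0840, -0.0840, 0)
rvec = (0.5476, -0.1642, -0.1404), |rvec| = θ = 0.58868 rad = 33.729°
Rodrigues: sinθ=0.55526, 1−cosθ=0.16832; R = I + sinθ·[k]× + (1−cosθ)·[k]×²:
    [+0.97733 +0.08876 -0.19222]
    [-0.17610 +0.84477 -0.50532]
    [+0.11754 +0.52771 +0.84125]
t = (0.1662, 0.1190, 0.9854) m
M0: Pc = R·M0+t = (+0.09156, +0.20475, +1.01986); u = 443.1·(+0.09156)/1.01986 + 318.4 = 358.1803, v = 886.8·(+0.20475)/1.01986 + 220.8 = 398.8406
M1: Pc = R·M1+t = (+0.25575, +0.17517, +1.03960); u = 443.1·(+0.25575)/1.03960 + 318.4 = 427.4066, v = 886.8·(+0.17517)/1.03960 + 220.8 = 370.2218
M2: Pc = R·M2+t = (+0.24084, +0.03325, +0.95094); u = 443.1·(+0.24084)/0.95094 + 318.4 = 430.6213, v = 886.8·(+0.03325)/0.95094 + 220.8 = 251.8037
M3: Pc = R·M3+t = (+0.07665, +0.06283, +0.93120); u = 443.1·(+0.07665)/0.93120 + 318.4 = 354.8724, v = 886.8·(+0.06283)/0.93120 + 220.8 = 280.6361

c0=(358.18, 398.84) c1=(427.41, 370.22) c2=(430.62, 251.80) c3=(354.87, 280.64)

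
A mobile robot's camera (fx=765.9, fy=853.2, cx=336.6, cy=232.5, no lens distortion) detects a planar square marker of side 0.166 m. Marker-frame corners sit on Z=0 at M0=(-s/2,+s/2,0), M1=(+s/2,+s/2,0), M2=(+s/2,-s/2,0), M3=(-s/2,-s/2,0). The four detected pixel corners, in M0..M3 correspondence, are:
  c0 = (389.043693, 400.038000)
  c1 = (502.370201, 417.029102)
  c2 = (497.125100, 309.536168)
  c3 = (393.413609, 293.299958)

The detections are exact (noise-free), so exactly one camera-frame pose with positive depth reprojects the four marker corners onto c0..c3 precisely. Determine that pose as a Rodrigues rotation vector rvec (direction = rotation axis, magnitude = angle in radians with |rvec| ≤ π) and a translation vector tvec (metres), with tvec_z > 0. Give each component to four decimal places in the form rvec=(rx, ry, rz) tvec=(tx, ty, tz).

rvec=(-0.6594, -0.0920, 0.1217) tvec=(0.1642, 0.1623, 1.1530)

Intrinsics K: fx=765.9, fy=853.2, cx=336.6, cy=232.5
Marker side s = 0.166 m; corners in marker frame (Z=0):
  M0 = (-0.0830, +0.0830, 0)
  M1 = (+0.0830, +0.0830, 0)
  M2 = (+0.0830, -0.0830, 0)
  M3 = (-0.0830, -0.0830, 0)
Detected image corners:
  c0 = (389.043693, 400.038000) px
  c1 = (502.370201, 417.029102) px
  c2 = (497.125100, 309.536168) px
  c3 = (393.413609, 293.299958) px
Planar DLT: solve 8×8 A·h = b for H (H[2,2]=1):
  H  [+670.42328 -235.11776 +445.66020]
  H  [+114.30662 +455.75628 +352.63024]
  H  [+0.04036 -0.53391 +1.00000]
B = K⁻¹H; ‖b₁‖=0.867317, ‖b₂‖=0.867317; λ = 2/(‖b₁‖+‖b₂‖) = 1.152981, sign → tz>0 ⇒ λ=+1.152981
r₁ = λ·B[:,0] = (+0.98880,+0.14179,+0.04653); r₂ = λ·B[:,1] = (-0.08340,+0.78364,-0.61559)
r₃ = r₁×r₂ = (-0.12375,+0.60482,+0.78669); SVD([r₁ r₂ r₃]) → R = UVᵀ:
  R  [+0.98880 -0.08340 -0.12375]
  R  [+0.14179 +0.78364 +0.60482]
  R  [+0.04653 -0.61559 +0.78669]
t = (+0.16418, +0.16234, +1.15298) m
tr R = 2.559137; θ = arccos((tr R − 1)/2) = 0.676820 rad = 38.779°
axis k = ((R−Rᵀ)₃₂, (R−Rᵀ)₁₃, (R−Rᵀ)₂₁) / (2 sinθ) = (-0.974270, -0.135934, +0.179777)
rvec = θ·k = (-0.659406, -0.092003, +0.121676)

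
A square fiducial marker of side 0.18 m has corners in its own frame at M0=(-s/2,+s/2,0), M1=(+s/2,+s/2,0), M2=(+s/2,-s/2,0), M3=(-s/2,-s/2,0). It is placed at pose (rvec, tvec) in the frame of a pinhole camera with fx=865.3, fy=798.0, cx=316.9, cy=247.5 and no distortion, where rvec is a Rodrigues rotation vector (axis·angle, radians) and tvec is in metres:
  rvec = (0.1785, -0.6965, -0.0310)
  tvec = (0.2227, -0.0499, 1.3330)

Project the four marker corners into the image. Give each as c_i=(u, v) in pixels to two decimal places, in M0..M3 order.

c0=(417.97, 276.29) c1=(494.75, 264.97) c2=(502.33, 162.51) c3=(424.32, 164.82)

Intrinsics K: fx=865.3, fy=798.0, cx=316.9, cy=247.5
Marker side s = 0.18 m; corners in marker frame (Z=0):
  M0 = (-0.0900, +0.0900, 0)
  M1 = (+0.0900, +0.0900, 0)
  M2 = (+0.0900, -0.0900, 0)
  M3 = (-0.0900, -0.0900, 0)
rvec = (0.1785, -0.6965, -0.0310), |rvec| = θ = 0.71968 rad = 41.234°
Rodrigues: sinθ=0.65914, 1−cosθ=0.24798; R = I + sinθ·[k]× + (1−cosθ)·[k]×²:
    [+0.76727 -0.03113 -0.64056]
    [-0.08792 +0.98428 -0.15315]
    [+0.63526 +0.17382 +0.75248]
t = (0.2227, -0.0499, 1.3330) m
M0: Pc = R·M0+t = (+0.15084, +0.04660, +1.29147); u = 865.3·(+0.15084)/1.29147 + 316.9 = 417.9668, v = 798.0·(+0.04660)/1.29147 + 247.5 = 276.2931
M1: Pc = R·M1+t = (+0.28895, +0.03077, +1.40582); u = 865.3·(+0.28895)/1.40582 + 316.9 = 494.7543, v = 798.0·(+0.03077)/1.40582 + 247.5 = 264.9680
M2: Pc = R·M2+t = (+0.29456, -0.14640, +1.37453); u = 865.3·(+0.29456)/1.37453 + 316.9 = 502.3306, v = 798.0·(-0.14640)/1.37453 + 247.5 = 162.5067
M3: Pc = R·M3+t = (+0.15645, -0.13057, +1.26018); u = 865.3·(+0.15645)/1.26018 + 316.9 = 424.3241, v = 798.0·(-0.13057)/1.26018 + 247.5 = 164.8157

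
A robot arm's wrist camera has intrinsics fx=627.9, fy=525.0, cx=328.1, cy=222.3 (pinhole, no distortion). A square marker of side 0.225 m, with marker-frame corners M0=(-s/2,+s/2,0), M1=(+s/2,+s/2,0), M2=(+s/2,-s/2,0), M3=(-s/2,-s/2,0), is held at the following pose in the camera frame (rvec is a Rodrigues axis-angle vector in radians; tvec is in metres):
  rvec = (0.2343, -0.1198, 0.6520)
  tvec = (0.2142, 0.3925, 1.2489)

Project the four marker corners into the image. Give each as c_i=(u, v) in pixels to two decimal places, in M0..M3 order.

Intrinsics K: fx=627.9, fy=525.0, cx=328.1, cy=222.3
Marker side s = 0.225 m; corners in marker frame (Z=0):
  M0 = (-0.1125, +0.1125, 0)
  M1 = (+0.1125, +0.1125, 0)
  M2 = (+0.1125, -0.1125, 0)
  M3 = (-0.1125, -0.1125, 0)
rvec = (0.2343, -0.1198, 0.6520), |rvec| = θ = 0.70310 rad = 40.285°
Rodrigues: sinθ=0.64659, 1−cosθ=0.23716; R = I + sinθ·[k]× + (1−cosθ)·[k]×²:
    [+0.78918 -0.61306 -0.03688]
    [+0.58613 +0.76973 -0.25294]
    [+0.18346 +0.17799 +0.96678]
t = (0.2142, 0.3925, 1.2489) m
M0: Pc = R·M0+t = (+0.05645, +0.41315, +1.24829); u = 627.9·(+0.05645)/1.24829 + 328.1 = 356.4942, v = 525.0·(+0.41315)/1.24829 + 222.3 = 396.0634
M1: Pc = R·M1+t = (+0.23401, +0.54503, +1.28956); u = 627.9·(+0.23401)/1.28956 + 328.1 = 442.0431, v = 525.0·(+0.54503)/1.28956 + 222.3 = 444.1910
M2: Pc = R·M2+t = (+0.37195, +0.37185, +1.24951); u = 627.9·(+0.37195)/1.24951 + 328.1 = 515.0112, v = 525.0·(+0.37185)/1.24951 + 222.3 = 378.5357
M3: Pc = R·M3+t = (+0.19439, +0.23997, +1.20824); u = 627.9·(+0.19439)/1.20824 + 328.1 = 429.1195, v = 525.0·(+0.23997)/1.20824 + 222.3 = 326.5697

c0=(356.49, 396.06) c1=(442.04, 444.19) c2=(515.01, 378.54) c3=(429.12, 326.57)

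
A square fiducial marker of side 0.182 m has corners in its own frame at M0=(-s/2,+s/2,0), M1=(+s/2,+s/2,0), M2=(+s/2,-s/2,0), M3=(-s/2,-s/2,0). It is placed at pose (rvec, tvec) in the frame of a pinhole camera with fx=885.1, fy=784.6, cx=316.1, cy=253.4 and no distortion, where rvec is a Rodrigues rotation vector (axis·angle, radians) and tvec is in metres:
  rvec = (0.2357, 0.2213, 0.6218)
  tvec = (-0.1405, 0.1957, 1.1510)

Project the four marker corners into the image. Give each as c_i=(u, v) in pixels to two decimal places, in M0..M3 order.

c0=(120.85, 394.00) c1=(226.19, 470.15) c2=(301.20, 379.11) c3=(189.50, 301.46)

Intrinsics K: fx=885.1, fy=784.6, cx=316.1, cy=253.4
Marker side s = 0.182 m; corners in marker frame (Z=0):
  M0 = (-0.0910, +0.0910, 0)
  M1 = (+0.0910, +0.0910, 0)
  M2 = (+0.0910, -0.0910, 0)
  M3 = (-0.0910, -0.0910, 0)
rvec = (0.2357, 0.2213, 0.6218), |rvec| = θ = 0.70083 rad = 40.155°
Rodrigues: sinθ=0.64485, 1−cosθ=0.23569; R = I + sinθ·[k]× + (1−cosθ)·[k]×²:
    [+0.79097 -0.54710 +0.27395]
    [+0.59716 +0.78781 -0.15084]
    [-0.13330 +0.28291 +0.94984]
t = (-0.1405, 0.1957, 1.1510) m
M0: Pc = R·M0+t = (-0.26226, +0.21305, +1.18887); u = 885.1·(-0.26226)/1.18887 + 316.1 = 120.8479, v = 784.6·(+0.21305)/1.18887 + 253.4 = 394.0018
M1: Pc = R·M1+t = (-0.11831, +0.32173, +1.16461); u = 885.1·(-0.11831)/1.16461 + 316.1 = 226.1861, v = 784.6·(+0.32173)/1.16461 + 253.4 = 470.1510
M2: Pc = R·M2+t = (-0.01874, +0.17835, +1.11313); u = 885.1·(-0.01874)/1.11313 + 316.1 = 301.2024, v = 784.6·(+0.17835)/1.11313 + 253.4 = 379.1132
M3: Pc = R·M3+t = (-0.16269, +0.06967, +1.13739); u = 885.1·(-0.16269)/1.13739 + 316.1 = 189.4955, v = 784.6·(+0.06967)/1.13739 + 253.4 = 301.4586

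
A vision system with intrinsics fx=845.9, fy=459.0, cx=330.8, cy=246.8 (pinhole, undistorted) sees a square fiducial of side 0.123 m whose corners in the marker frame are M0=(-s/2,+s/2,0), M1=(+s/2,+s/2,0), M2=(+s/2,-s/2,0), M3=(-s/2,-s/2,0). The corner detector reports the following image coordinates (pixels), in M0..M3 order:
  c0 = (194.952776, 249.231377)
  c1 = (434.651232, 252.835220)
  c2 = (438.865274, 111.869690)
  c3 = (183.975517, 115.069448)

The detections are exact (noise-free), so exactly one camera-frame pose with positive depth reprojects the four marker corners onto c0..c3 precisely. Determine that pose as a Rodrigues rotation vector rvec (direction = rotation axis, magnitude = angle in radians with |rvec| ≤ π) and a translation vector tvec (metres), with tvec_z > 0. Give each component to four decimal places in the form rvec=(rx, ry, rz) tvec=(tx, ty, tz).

rvec=(0.2108, 0.1695, 0.0080) tvec=(-0.0101, -0.0562, 0.4136)

Intrinsics K: fx=845.9, fy=459.0, cx=330.8, cy=246.8
Marker side s = 0.123 m; corners in marker frame (Z=0):
  M0 = (-0.0615, +0.0615, 0)
  M1 = (+0.0615, +0.0615, 0)
  M2 = (+0.0615, -0.0615, 0)
  M3 = (-0.0615, -0.0615, 0)
Detected image corners:
  c0 = (194.952776, 249.231377) px
  c1 = (434.651232, 252.835220) px
  c2 = (438.865274, 111.869690) px
  c3 = (183.975517, 115.069448) px
Planar DLT: solve 8×8 A·h = b for H (H[2,2]=1):
  H  [+1882.47054 +187.12511 +310.10041]
  H  [-70.91626 +1209.74521 +184.38487]
  H  [-0.40284 +0.50494 +1.00000]
B = K⁻¹H; ‖b₁‖=2.417548, ‖b₂‖=2.417548; λ = 2/(‖b₁‖+‖b₂‖) = 0.413642, sign → tz>0 ⇒ λ=+0.413642
r₁ = λ·B[:,0] = (+0.98568,+0.02569,-0.16663); r₂ = λ·B[:,1] = (+0.00982,+0.97790,+0.20886)
r₃ = r₁×r₂ = (+0.16831,-0.20751,+0.96364); SVD([r₁ r₂ r₃]) → R = UVᵀ:
  R  [+0.98568 +0.00982 +0.16831]
  R  [+0.02569 +0.97790 -0.20751]
  R  [-0.16663 +0.20886 +0.96364]
t = (-0.01012, -0.05625, +0.41364) m
tr R = 2.927224; θ = arccos((tr R − 1)/2) = 0.270595 rad = 15.504°
axis k = ((R−Rᵀ)₃₂, (R−Rᵀ)₁₃, (R−Rᵀ)₂₁) / (2 sinθ) = (+0.778841, +0.626519, +0.029672)
rvec = θ·k = (+0.210751, +0.169533, +0.008029)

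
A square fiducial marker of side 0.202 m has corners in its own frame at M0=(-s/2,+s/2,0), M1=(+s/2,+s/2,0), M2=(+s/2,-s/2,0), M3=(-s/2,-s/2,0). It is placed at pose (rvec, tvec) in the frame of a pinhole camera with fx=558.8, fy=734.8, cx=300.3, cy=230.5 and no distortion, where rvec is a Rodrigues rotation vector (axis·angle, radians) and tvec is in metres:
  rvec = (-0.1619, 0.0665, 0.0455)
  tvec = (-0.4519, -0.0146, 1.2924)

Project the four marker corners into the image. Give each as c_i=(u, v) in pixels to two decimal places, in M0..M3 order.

Intrinsics K: fx=558.8, fy=734.8, cx=300.3, cy=230.5
Marker side s = 0.202 m; corners in marker frame (Z=0):
  M0 = (-0.1010, +0.1010, 0)
  M1 = (+0.1010, +0.1010, 0)
  M2 = (+0.1010, -0.1010, 0)
  M3 = (-0.1010, -0.1010, 0)
rvec = (-0.1619, 0.0665, 0.0455), |rvec| = θ = 0.18084 rad = 10.362°
Rodrigues: sinθ=0.17986, 1−cosθ=0.01631; R = I + sinθ·[k]× + (1−cosθ)·[k]×²:
    [+0.99676 -0.05062 +0.06246]
    [+0.03988 +0.98590 +0.16253]
    [-0.06981 -0.15951 +0.98472]
t = (-0.4519, -0.0146, 1.2924) m
M0: Pc = R·M0+t = (-0.55769, +0.08095, +1.28334); u = 558.8·(-0.55769)/1.28334 + 300.3 = 57.4690, v = 734.8·(+0.08095)/1.28334 + 230.5 = 276.8479
M1: Pc = R·M1+t = (-0.35634, +0.08900, +1.26924); u = 558.8·(-0.35634)/1.26924 + 300.3 = 143.4165, v = 734.8·(+0.08900)/1.26924 + 230.5 = 282.0270
M2: Pc = R·M2+t = (-0.34611, -0.11015, +1.30146); u = 558.8·(-0.34611)/1.30146 + 300.3 = 151.6910, v = 734.8·(-0.11015)/1.30146 + 230.5 = 168.3111
M3: Pc = R·M3+t = (-0.54746, -0.11820, +1.31556); u = 558.8·(-0.54746)/1.31556 + 300.3 = 67.7599, v = 734.8·(-0.11820)/1.31556 + 230.5 = 164.4778

c0=(57.47, 276.85) c1=(143.42, 282.03) c2=(151.69, 168.31) c3=(67.76, 164.48)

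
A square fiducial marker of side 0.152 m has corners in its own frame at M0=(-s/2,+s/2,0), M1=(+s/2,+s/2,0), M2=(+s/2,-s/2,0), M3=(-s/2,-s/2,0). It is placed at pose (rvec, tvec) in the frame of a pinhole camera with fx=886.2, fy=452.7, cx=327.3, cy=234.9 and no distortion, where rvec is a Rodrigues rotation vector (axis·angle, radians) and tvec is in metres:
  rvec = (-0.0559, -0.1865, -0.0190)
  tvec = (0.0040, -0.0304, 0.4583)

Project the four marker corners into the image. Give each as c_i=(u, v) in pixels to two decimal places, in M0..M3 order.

Intrinsics K: fx=886.2, fy=452.7, cx=327.3, cy=234.9
Marker side s = 0.152 m; corners in marker frame (Z=0):
  M0 = (-0.0760, +0.0760, 0)
  M1 = (+0.0760, +0.0760, 0)
  M2 = (+0.0760, -0.0760, 0)
  M3 = (-0.0760, -0.0760, 0)
rvec = (-0.0559, -0.1865, -0.0190), |rvec| = θ = 0.19562 rad = 11.208°
Rodrigues: sinθ=0.19438, 1−cosθ=0.01907; R = I + sinθ·[k]× + (1−cosθ)·[k]×²:
    [+0.98248 +0.02408 -0.18478]
    [-0.01368 +0.99826 +0.05731]
    [+0.18584 -0.05378 +0.98111]
t = (0.0040, -0.0304, 0.4583) m
M0: Pc = R·M0+t = (-0.06884, +0.04651, +0.44009); u = 886.2·(-0.06884)/0.44009 + 327.3 = 188.6798, v = 452.7·(+0.04651)/0.44009 + 234.9 = 282.7406
M1: Pc = R·M1+t = (+0.08050, +0.04443, +0.46834); u = 886.2·(+0.08050)/0.46834 + 327.3 = 479.6215, v = 452.7·(+0.04443)/0.46834 + 234.9 = 277.8447
M2: Pc = R·M2+t = (+0.07684, -0.10731, +0.47651); u = 886.2·(+0.07684)/0.47651 + 327.3 = 470.2029, v = 452.7·(-0.10731)/0.47651 + 234.9 = 132.9543
M3: Pc = R·M3+t = (-0.07250, -0.10523, +0.44826); u = 886.2·(-0.07250)/0.44826 + 327.3 = 183.9730, v = 452.7·(-0.10523)/0.44826 + 234.9 = 128.6304

c0=(188.68, 282.74) c1=(479.62, 277.84) c2=(470.20, 132.95) c3=(183.97, 128.63)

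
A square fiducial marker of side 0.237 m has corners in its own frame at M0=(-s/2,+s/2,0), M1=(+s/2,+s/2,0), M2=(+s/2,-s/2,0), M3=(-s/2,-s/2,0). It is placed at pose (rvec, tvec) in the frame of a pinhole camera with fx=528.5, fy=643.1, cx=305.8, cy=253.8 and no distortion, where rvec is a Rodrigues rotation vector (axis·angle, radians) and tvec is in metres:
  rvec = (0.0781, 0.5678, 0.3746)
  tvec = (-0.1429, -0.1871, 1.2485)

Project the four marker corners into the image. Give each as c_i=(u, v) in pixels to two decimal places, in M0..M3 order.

c0=(197.09, 195.53) c1=(266.78, 236.02) c2=(300.24, 114.02) c3=(225.17, 83.69)

Intrinsics K: fx=528.5, fy=643.1, cx=305.8, cy=253.8
Marker side s = 0.237 m; corners in marker frame (Z=0):
  M0 = (-0.1185, +0.1185, 0)
  M1 = (+0.1185, +0.1185, 0)
  M2 = (+0.1185, -0.1185, 0)
  M3 = (-0.1185, -0.1185, 0)
rvec = (0.0781, 0.5678, 0.3746), |rvec| = θ = 0.68471 rad = 39.231°
Rodrigues: sinθ=0.63244, 1−cosθ=0.22539; R = I + sinθ·[k]× + (1−cosθ)·[k]×²:
    [+0.77754 -0.32469 +0.53853]
    [+0.36733 +0.92960 +0.03012]
    [-0.51040 +0.17440 +0.84207]
t = (-0.1429, -0.1871, 1.2485) m
M0: Pc = R·M0+t = (-0.27351, -0.12047, +1.32965); u = 528.5·(-0.27351)/1.32965 + 305.8 = 197.0855, v = 643.1·(-0.12047)/1.32965 + 253.8 = 195.5331
M1: Pc = R·M1+t = (-0.08924, -0.03341, +1.20868); u = 528.5·(-0.08924)/1.20868 + 305.8 = 266.7807, v = 643.1·(-0.03341)/1.20868 + 253.8 = 236.0218
M2: Pc = R·M2+t = (-0.01229, -0.25373, +1.16735); u = 528.5·(-0.01229)/1.16735 + 305.8 = 300.2376, v = 643.1·(-0.25373)/1.16735 + 253.8 = 114.0191
M3: Pc = R·M3+t = (-0.19656, -0.34079, +1.28832); u = 528.5·(-0.19656)/1.28832 + 305.8 = 225.1650, v = 643.1·(-0.34079)/1.28832 + 253.8 = 83.6866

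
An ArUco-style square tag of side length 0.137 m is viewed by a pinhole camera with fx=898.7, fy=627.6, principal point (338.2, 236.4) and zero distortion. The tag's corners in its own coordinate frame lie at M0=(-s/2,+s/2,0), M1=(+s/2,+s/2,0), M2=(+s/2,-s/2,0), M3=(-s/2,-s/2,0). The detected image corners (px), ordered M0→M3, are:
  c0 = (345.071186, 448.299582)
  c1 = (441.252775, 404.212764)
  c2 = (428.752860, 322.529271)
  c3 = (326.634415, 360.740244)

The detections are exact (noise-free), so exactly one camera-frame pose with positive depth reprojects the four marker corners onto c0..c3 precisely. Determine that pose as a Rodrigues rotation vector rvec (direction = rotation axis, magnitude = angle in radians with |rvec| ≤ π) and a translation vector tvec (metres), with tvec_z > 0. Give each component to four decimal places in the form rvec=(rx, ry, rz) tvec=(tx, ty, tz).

rvec=(0.2451, -0.6886, -0.2288) tvec=(0.0493, 0.2098, 0.8922)

Intrinsics K: fx=898.7, fy=627.6, cx=338.2, cy=236.4
Marker side s = 0.137 m; corners in marker frame (Z=0):
  M0 = (-0.0685, +0.0685, 0)
  M1 = (+0.0685, +0.0685, 0)
  M2 = (+0.0685, -0.0685, 0)
  M3 = (-0.0685, -0.0685, 0)
Detected image corners:
  c0 = (345.071186, 448.299582) px
  c1 = (441.252775, 404.212764) px
  c2 = (428.752860, 322.529271) px
  c3 = (326.634415, 360.740244) px
Planar DLT: solve 8×8 A·h = b for H (H[2,2]=1):
  H  [+980.94271 +240.16529 +387.87473]
  H  [-44.12302 +744.44920 +383.96751]
  H  [+0.66864 +0.33275 +1.00000]
B = K⁻¹H; ‖b₁‖=1.120842, ‖b₂‖=1.120842; λ = 2/(‖b₁‖+‖b₂‖) = 0.892187, sign → tz>0 ⇒ λ=+0.892187
r₁ = λ·B[:,0] = (+0.74934,-0.28743,+0.59655); r₂ = λ·B[:,1] = (+0.12671,+0.94647,+0.29687)
r₃ = r₁×r₂ = (-0.64995,-0.14687,+0.74565); SVD([r₁ r₂ r₃]) → R = UVᵀ:
  R  [+0.74934 +0.12671 -0.64995]
  R  [-0.28743 +0.94647 -0.14687]
  R  [+0.59655 +0.29687 +0.74565]
t = (+0.04931, +0.20978, +0.89219) m
tr R = 2.441457; θ = arccos((tr R − 1)/2) = 0.765944 rad = 43.885°
axis k = ((R−Rᵀ)₃₂, (R−Rᵀ)₁₃, (R−Rᵀ)₂₁) / (2 sinθ) = (+0.320061, -0.899075, -0.298706)
rvec = θ·k = (+0.245149, -0.688641, -0.228792)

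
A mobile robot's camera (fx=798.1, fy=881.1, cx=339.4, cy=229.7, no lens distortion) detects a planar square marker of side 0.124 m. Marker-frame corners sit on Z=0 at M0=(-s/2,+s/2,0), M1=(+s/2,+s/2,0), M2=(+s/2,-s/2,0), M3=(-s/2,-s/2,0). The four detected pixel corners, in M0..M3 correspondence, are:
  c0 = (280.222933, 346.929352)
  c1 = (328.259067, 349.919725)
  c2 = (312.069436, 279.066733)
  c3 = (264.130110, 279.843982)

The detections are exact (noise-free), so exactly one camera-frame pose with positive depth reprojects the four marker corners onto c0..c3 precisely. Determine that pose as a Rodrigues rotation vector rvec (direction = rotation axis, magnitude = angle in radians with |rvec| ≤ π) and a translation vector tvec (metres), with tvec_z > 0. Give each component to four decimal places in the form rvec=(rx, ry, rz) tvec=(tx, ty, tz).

Intrinsics K: fx=798.1, fy=881.1, cx=339.4, cy=229.7
Marker side s = 0.124 m; corners in marker frame (Z=0):
  M0 = (-0.0620, +0.0620, 0)
  M1 = (+0.0620, +0.0620, 0)
  M2 = (+0.0620, -0.0620, 0)
  M3 = (-0.0620, -0.0620, 0)
Detected image corners:
  c0 = (280.222933, 346.929352) px
  c1 = (328.259067, 349.919725) px
  c2 = (312.069436, 279.066733) px
  c3 = (264.130110, 279.843982) px
Planar DLT: solve 8×8 A·h = b for H (H[2,2]=1):
  H  [+255.89433 +169.44135 +295.57822]
  H  [-129.92400 +597.42376 +314.20833]
  H  [-0.44267 +0.13263 +1.00000]
B = K⁻¹H; ‖b₁‖=0.675238, ‖b₂‖=0.675238; λ = 2/(‖b₁‖+‖b₂‖) = 1.480959, sign → tz>0 ⇒ λ=+1.480959
r₁ = λ·B[:,0] = (+0.75363,-0.04747,-0.65558); r₂ = λ·B[:,1] = (+0.23089,+0.95295,+0.19642)
r₃ = r₁×r₂ = (+0.61541,-0.29939,+0.72913); SVD([r₁ r₂ r₃]) → R = UVᵀ:
  R  [+0.75363 +0.23089 +0.61541]
  R  [-0.04747 +0.95295 -0.29939]
  R  [-0.65558 +0.19642 +0.72913]
t = (-0.08132, +0.14204, +1.48096) m
tr R = 2.435712; θ = arccos((tr R − 1)/2) = 0.770079 rad = 44.122°
axis k = ((R−Rᵀ)₃₂, (R−Rᵀ)₁₃, (R−Rᵀ)₂₁) / (2 sinθ) = (+0.356088, +0.912817, -0.199914)
rvec = θ·k = (+0.274216, +0.702941, -0.153949)

rvec=(0.2742, 0.7029, -0.1539) tvec=(-0.0813, 0.1420, 1.4810)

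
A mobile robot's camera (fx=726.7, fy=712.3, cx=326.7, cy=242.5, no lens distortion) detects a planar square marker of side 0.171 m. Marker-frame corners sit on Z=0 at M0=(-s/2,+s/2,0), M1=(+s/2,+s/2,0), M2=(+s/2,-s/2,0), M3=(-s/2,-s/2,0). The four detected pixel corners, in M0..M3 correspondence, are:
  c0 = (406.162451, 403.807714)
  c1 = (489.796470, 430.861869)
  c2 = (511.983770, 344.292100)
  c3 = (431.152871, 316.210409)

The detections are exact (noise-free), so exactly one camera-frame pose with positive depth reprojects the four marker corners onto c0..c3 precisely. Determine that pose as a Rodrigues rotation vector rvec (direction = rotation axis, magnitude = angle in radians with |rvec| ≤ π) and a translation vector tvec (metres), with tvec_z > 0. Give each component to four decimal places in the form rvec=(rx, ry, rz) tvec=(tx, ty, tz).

rvec=(-0.1966, -0.2022, 0.3277) tvec=(0.2494, 0.2490, 1.3557)

Intrinsics K: fx=726.7, fy=712.3, cx=326.7, cy=242.5
Marker side s = 0.171 m; corners in marker frame (Z=0):
  M0 = (-0.0855, +0.0855, 0)
  M1 = (+0.0855, +0.0855, 0)
  M2 = (+0.0855, -0.0855, 0)
  M3 = (-0.0855, -0.0855, 0)
Detected image corners:
  c0 = (406.162451, 403.807714) px
  c1 = (489.796470, 430.861869) px
  c2 = (511.983770, 344.292100) px
  c3 = (431.152871, 316.210409) px
Planar DLT: solve 8×8 A·h = b for H (H[2,2]=1):
  H  [+536.45965 -213.54155 +460.36564]
  H  [+206.52845 +447.70213 +373.32297]
  H  [+0.12111 -0.16460 +1.00000]
B = K⁻¹H; ‖b₁‖=0.737606, ‖b₂‖=0.737606; λ = 2/(‖b₁‖+‖b₂‖) = 1.355737, sign → tz>0 ⇒ λ=+1.355737
r₁ = λ·B[:,0] = (+0.92701,+0.33719,+0.16419); r₂ = λ·B[:,1] = (-0.29806,+0.92810,-0.22316)
r₃ = r₁×r₂ = (-0.22763,+0.15793,+0.96085); SVD([r₁ r₂ r₃]) → R = UVᵀ:
  R  [+0.92701 -0.29806 -0.22763]
  R  [+0.33719 +0.92810 +0.15793]
  R  [+0.16419 -0.22316 +0.96085]
t = (+0.24937, +0.24900, +1.35574) m
tr R = 2.815957; θ = arccos((tr R − 1)/2) = 0.432363 rad = 24.773°
axis k = ((R−Rᵀ)₃₂, (R−Rᵀ)₁₃, (R−Rᵀ)₂₁) / (2 sinθ) = (-0.454739, -0.467557, +0.758026)
rvec = θ·k = (-0.196612, -0.202154, +0.327742)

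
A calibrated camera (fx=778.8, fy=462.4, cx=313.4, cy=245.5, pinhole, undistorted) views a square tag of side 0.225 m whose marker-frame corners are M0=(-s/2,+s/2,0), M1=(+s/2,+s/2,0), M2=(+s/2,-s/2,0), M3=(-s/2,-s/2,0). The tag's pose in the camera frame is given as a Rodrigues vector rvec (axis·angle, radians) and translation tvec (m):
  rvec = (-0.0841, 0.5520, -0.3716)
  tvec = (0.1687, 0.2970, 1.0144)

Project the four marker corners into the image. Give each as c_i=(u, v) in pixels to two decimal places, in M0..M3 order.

Intrinsics K: fx=778.8, fy=462.4, cx=313.4, cy=245.5
Marker side s = 0.225 m; corners in marker frame (Z=0):
  M0 = (-0.1125, +0.1125, 0)
  M1 = (+0.1125, +0.1125, 0)
  M2 = (+0.1125, -0.1125, 0)
  M3 = (-0.1125, -0.1125, 0)
rvec = (-0.0841, 0.5520, -0.3716), |rvec| = θ = 0.67072 rad = 38.429°
Rodrigues: sinθ=0.62155, 1−cosθ=0.21662; R = I + sinθ·[k]× + (1−cosθ)·[k]×²:
    [+0.78678 +0.32200 +0.52658]
    [-0.36671 +0.93010 -0.02084]
    [-0.49648 -0.17671 +0.84987]
t = (0.1687, 0.2970, 1.0144) m
M0: Pc = R·M0+t = (+0.11641, +0.44289, +1.05037); u = 778.8·(+0.11641)/1.05037 + 313.4 = 399.7141, v = 462.4·(+0.44289)/1.05037 + 245.5 = 440.4714
M1: Pc = R·M1+t = (+0.29344, +0.36038, +0.93867); u = 778.8·(+0.29344)/0.93867 + 313.4 = 556.8624, v = 462.4·(+0.36038)/0.93867 + 245.5 = 423.0288
M2: Pc = R·M2+t = (+0.22099, +0.15111, +0.97843); u = 778.8·(+0.22099)/0.97843 + 313.4 = 489.3000, v = 462.4·(+0.15111)/0.97843 + 245.5 = 316.9133
M3: Pc = R·M3+t = (+0.04396, +0.23362, +1.09013); u = 778.8·(+0.04396)/1.09013 + 313.4 = 344.8065, v = 462.4·(+0.23362)/1.09013 + 245.5 = 344.5936

c0=(399.71, 440.47) c1=(556.86, 423.03) c2=(489.30, 316.91) c3=(344.81, 344.59)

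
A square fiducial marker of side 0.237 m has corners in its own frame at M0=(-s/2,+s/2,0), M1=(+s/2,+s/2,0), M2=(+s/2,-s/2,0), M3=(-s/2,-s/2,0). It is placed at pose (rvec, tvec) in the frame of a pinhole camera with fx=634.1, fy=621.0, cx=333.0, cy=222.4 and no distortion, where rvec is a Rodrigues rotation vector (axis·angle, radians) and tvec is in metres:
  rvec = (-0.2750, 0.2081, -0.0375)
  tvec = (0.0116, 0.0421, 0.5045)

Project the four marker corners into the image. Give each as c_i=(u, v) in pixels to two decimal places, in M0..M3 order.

Intrinsics K: fx=634.1, fy=621.0, cx=333.0, cy=222.4
Marker side s = 0.237 m; corners in marker frame (Z=0):
  M0 = (-0.1185, +0.1185, 0)
  M1 = (+0.1185, +0.1185, 0)
  M2 = (+0.1185, -0.1185, 0)
  M3 = (-0.1185, -0.1185, 0)
rvec = (-0.2750, 0.2081, -0.0375), |rvec| = θ = 0.34690 rad = 19.876°
Rodrigues: sinθ=0.33998, 1−cosθ=0.05957; R = I + sinθ·[k]× + (1−cosθ)·[k]×²:
    [+0.97787 +0.00842 +0.20906]
    [-0.06508 +0.96187 +0.26565]
    [-0.19885 -0.27338 +0.94113]
t = (0.0116, 0.0421, 0.5045) m
M0: Pc = R·M0+t = (-0.10328, +0.16379, +0.49567); u = 634.1·(-0.10328)/0.49567 + 333.0 = 200.8768, v = 621.0·(+0.16379)/0.49567 + 222.4 = 427.6096
M1: Pc = R·M1+t = (+0.12848, +0.14837, +0.44854); u = 634.1·(+0.12848)/0.44854 + 333.0 = 514.6252, v = 621.0·(+0.14837)/0.44854 + 222.4 = 427.8158
M2: Pc = R·M2+t = (+0.12648, -0.07959, +0.51333); u = 634.1·(+0.12648)/0.51333 + 333.0 = 489.2347, v = 621.0·(-0.07959)/0.51333 + 222.4 = 126.1123
M3: Pc = R·M3+t = (-0.10528, -0.06417, +0.56046); u = 634.1·(-0.10528)/0.56046 + 333.0 = 213.8918, v = 621.0·(-0.06417)/0.56046 + 222.4 = 151.2989

c0=(200.88, 427.61) c1=(514.63, 427.82) c2=(489.23, 126.11) c3=(213.89, 151.30)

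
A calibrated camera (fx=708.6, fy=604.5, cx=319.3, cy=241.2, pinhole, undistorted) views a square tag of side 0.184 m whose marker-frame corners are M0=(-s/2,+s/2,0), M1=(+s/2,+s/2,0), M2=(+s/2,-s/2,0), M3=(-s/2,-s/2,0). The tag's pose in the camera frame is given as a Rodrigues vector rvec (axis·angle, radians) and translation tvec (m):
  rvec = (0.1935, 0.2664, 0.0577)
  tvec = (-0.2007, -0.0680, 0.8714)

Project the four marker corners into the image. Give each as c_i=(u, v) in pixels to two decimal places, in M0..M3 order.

c0=(92.57, 250.85) c1=(225.25, 261.93) c2=(226.01, 131.49) c3=(87.79, 126.96)

Intrinsics K: fx=708.6, fy=604.5, cx=319.3, cy=241.2
Marker side s = 0.184 m; corners in marker frame (Z=0):
  M0 = (-0.0920, +0.0920, 0)
  M1 = (+0.0920, +0.0920, 0)
  M2 = (+0.0920, -0.0920, 0)
  M3 = (-0.0920, -0.0920, 0)
rvec = (0.1935, 0.2664, 0.0577), |rvec| = θ = 0.33428 rad = 19.153°
Rodrigues: sinθ=0.32809, 1−cosθ=0.05535; R = I + sinθ·[k]× + (1−cosθ)·[k]×²:
    [+0.96320 -0.03110 +0.26700]
    [+0.08217 +0.97980 -0.18230]
    [-0.25594 +0.19753 +0.94630]
t = (-0.2007, -0.0680, 0.8714) m
M0: Pc = R·M0+t = (-0.29217, +0.01458, +0.91312); u = 708.6·(-0.29217)/0.91312 + 319.3 = 92.5660, v = 604.5·(+0.01458)/0.91312 + 241.2 = 250.8539
M1: Pc = R·M1+t = (-0.11495, +0.02970, +0.86603); u = 708.6·(-0.11495)/0.86603 + 319.3 = 225.2482, v = 604.5·(+0.02970)/0.86603 + 241.2 = 261.9319
M2: Pc = R·M2+t = (-0.10923, -0.15058, +0.82968); u = 708.6·(-0.10923)/0.82968 + 319.3 = 226.0148, v = 604.5·(-0.15058)/0.82968 + 241.2 = 131.4865
M3: Pc = R·M3+t = (-0.28645, -0.16570, +0.87677); u = 708.6·(-0.28645)/0.87677 + 319.3 = 87.7912, v = 604.5·(-0.16570)/0.87677 + 241.2 = 126.9556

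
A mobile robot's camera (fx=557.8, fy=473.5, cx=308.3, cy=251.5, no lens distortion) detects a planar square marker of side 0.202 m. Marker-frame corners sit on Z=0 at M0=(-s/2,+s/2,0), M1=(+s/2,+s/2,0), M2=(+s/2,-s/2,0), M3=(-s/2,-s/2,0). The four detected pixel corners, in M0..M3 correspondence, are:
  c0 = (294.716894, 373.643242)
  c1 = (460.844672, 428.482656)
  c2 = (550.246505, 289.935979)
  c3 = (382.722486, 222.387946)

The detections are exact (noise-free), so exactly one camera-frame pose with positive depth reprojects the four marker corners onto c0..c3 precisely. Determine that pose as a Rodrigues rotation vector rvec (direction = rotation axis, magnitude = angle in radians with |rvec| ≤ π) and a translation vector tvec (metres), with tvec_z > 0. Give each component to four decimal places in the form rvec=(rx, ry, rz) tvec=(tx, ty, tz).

Intrinsics K: fx=557.8, fy=473.5, cx=308.3, cy=251.5
Marker side s = 0.202 m; corners in marker frame (Z=0):
  M0 = (-0.1010, +0.1010, 0)
  M1 = (+0.1010, +0.1010, 0)
  M2 = (+0.1010, -0.1010, 0)
  M3 = (-0.1010, -0.1010, 0)
Detected image corners:
  c0 = (294.716894, 373.643242) px
  c1 = (460.844672, 428.482656) px
  c2 = (550.246505, 289.935979) px
  c3 = (382.722486, 222.387946) px
Planar DLT: solve 8×8 A·h = b for H (H[2,2]=1):
  H  [+969.43581 -345.37903 +424.00330]
  H  [+414.05248 +789.32203 +331.29116]
  H  [+0.34028 +0.22236 +1.00000]
B = K⁻¹H; ‖b₁‖=1.731814, ‖b₂‖=1.731814; λ = 2/(‖b₁‖+‖b₂‖) = 0.577429, sign → tz>0 ⇒ λ=+0.577429
r₁ = λ·B[:,0] = (+0.89495,+0.40057,+0.19649); r₂ = λ·B[:,1] = (-0.42850,+0.89437,+0.12840)
r₃ = r₁×r₂ = (-0.12430,-0.19911,+0.97206); SVD([r₁ r₂ r₃]) → R = UVᵀ:
  R  [+0.89495 -0.42850 -0.12430]
  R  [+0.40057 +0.89437 -0.19911]
  R  [+0.19649 +0.12840 +0.97206]
t = (+0.11977, +0.09730, +0.57743) m
tr R = 2.761386; θ = arccos((tr R − 1)/2) = 0.493473 rad = 28.274°
axis k = ((R−Rᵀ)₃₂, (R−Rᵀ)₁₃, (R−Rᵀ)₂₁) / (2 sinθ) = (+0.345697, -0.338605, +0.875123)
rvec = θ·k = (+0.170592, -0.167093, +0.431850)

rvec=(0.1706, -0.1671, 0.4318) tvec=(0.1198, 0.0973, 0.5774)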